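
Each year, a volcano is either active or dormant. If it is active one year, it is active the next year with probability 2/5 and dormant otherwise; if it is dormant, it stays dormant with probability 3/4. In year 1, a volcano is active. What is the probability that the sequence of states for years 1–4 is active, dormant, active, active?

Year 1 is given. For each transition, use the conditional probability from the current state:
P(dormant | active) = 3/5; P(active | dormant) = 1/4; P(active | active) = 2/5.
P = 3/5 × 1/4 × 2/5 = 6/100 = 3/50.

3/50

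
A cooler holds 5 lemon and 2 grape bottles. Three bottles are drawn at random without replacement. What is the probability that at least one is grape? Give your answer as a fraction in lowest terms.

P(no grape) = 5/7 × 4/6 × 3/5 = 60/210 = 2/7.
P(at least one) = 1 − 2/7 = 5/7.

5/7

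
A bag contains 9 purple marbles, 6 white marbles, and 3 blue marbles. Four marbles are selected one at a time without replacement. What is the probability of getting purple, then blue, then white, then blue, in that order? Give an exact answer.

3/680

Chain rule:
P = 9/18 × 3/17 × 6/16 × 2/15 = 324/73440 = 3/680.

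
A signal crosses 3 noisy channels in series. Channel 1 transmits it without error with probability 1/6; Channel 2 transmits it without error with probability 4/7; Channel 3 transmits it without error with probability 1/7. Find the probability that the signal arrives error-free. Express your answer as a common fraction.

2/147

Multiplying along the chain,
P = 1/6 × 4/7 × 1/7 = 4/294 = 2/147.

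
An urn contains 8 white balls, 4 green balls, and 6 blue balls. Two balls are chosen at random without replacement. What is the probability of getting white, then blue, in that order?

Chain rule:
P = 8/18 × 6/17 = 48/306 = 8/51.

8/51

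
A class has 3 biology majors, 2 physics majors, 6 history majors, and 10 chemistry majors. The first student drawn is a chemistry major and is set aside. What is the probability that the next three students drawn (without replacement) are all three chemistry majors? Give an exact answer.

7/95

With the first student removed, 9 chemistry majors remain out of 20.
P = 9/20 × 8/19 × 7/18 = 504/6840 = 7/95.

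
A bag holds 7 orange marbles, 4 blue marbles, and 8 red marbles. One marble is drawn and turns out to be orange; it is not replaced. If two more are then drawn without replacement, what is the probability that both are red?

With the first marble removed, 8 red remain out of 18.
P = 8/18 × 7/17 = 56/306 = 28/153.

28/153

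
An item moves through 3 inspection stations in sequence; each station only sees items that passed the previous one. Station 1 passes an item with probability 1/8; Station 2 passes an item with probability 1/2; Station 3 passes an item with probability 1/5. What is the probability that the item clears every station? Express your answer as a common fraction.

Multiplying along the chain,
P = 1/8 × 1/2 × 1/5 = 1/80.

1/80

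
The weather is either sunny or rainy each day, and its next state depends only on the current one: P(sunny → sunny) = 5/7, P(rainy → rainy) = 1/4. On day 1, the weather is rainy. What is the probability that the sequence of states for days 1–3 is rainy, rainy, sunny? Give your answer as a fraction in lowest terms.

3/16

Day 1 is given. For each transition, use the conditional probability from the current state:
P(rainy | rainy) = 1/4; P(sunny | rainy) = 3/4.
P = 1/4 × 3/4 = 3/16.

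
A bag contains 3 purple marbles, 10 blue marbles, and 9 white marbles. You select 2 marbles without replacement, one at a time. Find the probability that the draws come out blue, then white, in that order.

Chain rule:
P = 10/22 × 9/21 = 90/462 = 15/77.

15/77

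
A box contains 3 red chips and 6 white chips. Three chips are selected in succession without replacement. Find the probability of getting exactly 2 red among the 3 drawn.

One ordering (red drawn first) has probability 3/9 × 2/8 × 6/7 = 36/504 = 1/14.
There are C(3,2) = 3 such orderings, each equally likely, so P = 3 × 1/14 = 3/14.

3/14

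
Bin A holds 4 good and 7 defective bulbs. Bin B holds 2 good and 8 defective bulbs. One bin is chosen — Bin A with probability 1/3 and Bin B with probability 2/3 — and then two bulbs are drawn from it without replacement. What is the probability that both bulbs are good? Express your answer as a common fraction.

76/1485

From Bin A: P(both good) = (4/11)(3/10) = 6/55.
From Bin B: P(both good) = (2/10)(1/9) = 1/45.
Total probability = (1/3)(6/55) + (2/3)(1/45) = 76/1485.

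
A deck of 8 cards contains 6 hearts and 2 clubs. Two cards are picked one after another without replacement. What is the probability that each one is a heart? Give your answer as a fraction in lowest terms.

P = 6/8 × 5/7 = 30/56 = 15/28.

15/28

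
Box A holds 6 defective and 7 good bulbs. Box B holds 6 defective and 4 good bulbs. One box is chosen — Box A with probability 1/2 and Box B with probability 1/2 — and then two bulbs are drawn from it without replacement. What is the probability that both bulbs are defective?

From Box A: P(both defective) = (6/13)(5/12) = 5/26.
From Box B: P(both defective) = (6/10)(5/9) = 1/3.
Total probability = (1/2)(5/26) + (1/2)(1/3) = 41/156.

41/156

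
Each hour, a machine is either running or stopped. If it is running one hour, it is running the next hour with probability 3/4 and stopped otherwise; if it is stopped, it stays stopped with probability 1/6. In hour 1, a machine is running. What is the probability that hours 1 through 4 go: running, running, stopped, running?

Hour 1 is given. For each transition, use the conditional probability from the current state:
P(running | running) = 3/4; P(stopped | running) = 1/4; P(running | stopped) = 5/6.
P = 3/4 × 1/4 × 5/6 = 15/96 = 5/32.

5/32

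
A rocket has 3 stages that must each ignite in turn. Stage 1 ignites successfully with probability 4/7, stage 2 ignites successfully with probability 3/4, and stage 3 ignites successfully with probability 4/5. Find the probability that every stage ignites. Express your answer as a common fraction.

Multiplying along the chain,
P = 4/7 × 3/4 × 4/5 = 48/140 = 12/35.

12/35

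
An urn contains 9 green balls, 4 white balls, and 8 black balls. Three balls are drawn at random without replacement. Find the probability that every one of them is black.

P = 8/21 × 7/20 × 6/19 = 336/7980 = 4/95.

4/95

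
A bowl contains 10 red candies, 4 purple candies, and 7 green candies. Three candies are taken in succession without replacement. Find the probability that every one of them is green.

1/38

P(every draw is green) = 7/21 × 6/20 × 5/19 = 210/7980 = 1/38.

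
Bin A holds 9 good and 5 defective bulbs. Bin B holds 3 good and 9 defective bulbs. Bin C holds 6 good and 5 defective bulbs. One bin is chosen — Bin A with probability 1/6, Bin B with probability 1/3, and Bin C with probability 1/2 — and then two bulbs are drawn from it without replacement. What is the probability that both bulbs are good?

From Bin A: P(both good) = (9/14)(8/13) = 36/91.
From Bin B: P(both good) = (3/12)(2/11) = 1/22.
From Bin C: P(both good) = (6/11)(5/10) = 3/11.
Total probability = (1/6)(36/91) + (1/3)(1/22) + (1/2)(3/11) = 653/3003.

653/3003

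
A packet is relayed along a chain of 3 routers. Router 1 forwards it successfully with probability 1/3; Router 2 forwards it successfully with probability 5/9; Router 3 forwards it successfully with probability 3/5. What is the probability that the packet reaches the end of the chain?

1/9

Each stage is reached only if all earlier stages succeed, so
P = 1/3 × 5/9 × 3/5 = 15/135 = 1/9.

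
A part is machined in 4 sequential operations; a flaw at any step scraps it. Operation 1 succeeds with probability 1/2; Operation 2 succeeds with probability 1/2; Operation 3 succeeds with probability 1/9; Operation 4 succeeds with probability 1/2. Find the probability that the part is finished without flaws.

Multiplying along the chain,
P = 1/2 × 1/2 × 1/9 × 1/2 = 1/72.

1/72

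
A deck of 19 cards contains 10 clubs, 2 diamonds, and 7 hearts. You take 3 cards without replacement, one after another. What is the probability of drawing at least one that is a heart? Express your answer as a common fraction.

P(no hearts) = 12/19 × 11/18 × 10/17 = 1320/5814 = 220/969.
P(at least one) = 1 − 220/969 = 749/969.

749/969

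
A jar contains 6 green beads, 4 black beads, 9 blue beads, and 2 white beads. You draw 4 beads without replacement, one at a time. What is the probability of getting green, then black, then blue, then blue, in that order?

8/665

Each draw changes the counts, so multiply the conditional probabilities along the sequence:
P = 6/21 × 4/20 × 9/19 × 8/18 = 1728/143640 = 8/665.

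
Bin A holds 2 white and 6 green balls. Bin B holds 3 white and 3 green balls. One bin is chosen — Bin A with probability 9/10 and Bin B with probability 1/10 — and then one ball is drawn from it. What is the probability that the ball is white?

From Bin A: P(white) = 2/8.
From Bin B: P(white) = 3/6.
Total probability = (9/10)(2/8) + (1/10)(3/6) = 11/40.

11/40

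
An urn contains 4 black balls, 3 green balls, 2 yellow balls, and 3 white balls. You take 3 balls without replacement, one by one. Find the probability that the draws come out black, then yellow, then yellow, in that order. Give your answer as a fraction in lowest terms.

1/165

Each draw changes the counts, so multiply the conditional probabilities along the sequence:
P = 4/12 × 2/11 × 1/10 = 8/1320 = 1/165.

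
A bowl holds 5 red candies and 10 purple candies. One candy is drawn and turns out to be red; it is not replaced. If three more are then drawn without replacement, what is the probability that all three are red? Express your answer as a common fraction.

1/91

After the first draw, 4 of the remaining 14 candies are red.
P = 4/14 × 3/13 × 2/12 = 24/2184 = 1/91.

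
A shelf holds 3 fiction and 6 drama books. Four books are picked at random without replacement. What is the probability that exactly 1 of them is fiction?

10/21

One ordering (fiction drawn first) has probability 3/9 × 6/8 × 5/7 × 4/6 = 360/3024 = 5/42.
There are C(4,1) = 4 such orderings, each equally likely, so P = 4 × 5/42 = 10/21.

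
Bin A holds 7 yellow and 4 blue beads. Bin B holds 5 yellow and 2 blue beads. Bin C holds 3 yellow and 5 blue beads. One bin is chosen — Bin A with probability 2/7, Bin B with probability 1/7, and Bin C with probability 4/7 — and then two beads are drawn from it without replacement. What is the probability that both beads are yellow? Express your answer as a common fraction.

From Bin A: P(both yellow) = (7/11)(6/10) = 21/55.
From Bin B: P(both yellow) = (5/7)(4/6) = 10/21.
From Bin C: P(both yellow) = (3/8)(2/7) = 3/28.
Total probability = (2/7)(21/55) + (1/7)(10/21) + (4/7)(3/28) = 1927/8085.

1927/8085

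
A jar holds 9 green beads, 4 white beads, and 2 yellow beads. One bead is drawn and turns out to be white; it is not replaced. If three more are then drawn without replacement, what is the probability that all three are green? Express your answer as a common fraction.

3/13

With the first bead removed, 9 green remain out of 14.
P = 9/14 × 8/13 × 7/12 = 504/2184 = 3/13.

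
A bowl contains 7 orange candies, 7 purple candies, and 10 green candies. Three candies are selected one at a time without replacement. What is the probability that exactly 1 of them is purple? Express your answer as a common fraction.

One ordering (purple drawn first) has probability 7/24 × 17/23 × 16/22 = 1904/12144 = 119/759.
There are C(3,1) = 3 such orderings, each equally likely, so P = 3 × 119/759 = 119/253.

119/253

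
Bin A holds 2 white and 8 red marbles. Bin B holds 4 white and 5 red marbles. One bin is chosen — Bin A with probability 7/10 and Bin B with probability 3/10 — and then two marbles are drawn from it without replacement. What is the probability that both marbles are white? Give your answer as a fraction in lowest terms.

59/900

From Bin A: P(both white) = (2/10)(1/9) = 1/45.
From Bin B: P(both white) = (4/9)(3/8) = 1/6.
Total probability = (7/10)(1/45) + (3/10)(1/6) = 59/900.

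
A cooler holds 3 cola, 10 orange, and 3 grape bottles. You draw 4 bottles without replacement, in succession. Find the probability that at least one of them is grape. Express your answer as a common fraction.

P(no grape) = 13/16 × 12/15 × 11/14 × 10/13 = 17160/43680 = 11/28.
P(at least one) = 1 − 11/28 = 17/28.

17/28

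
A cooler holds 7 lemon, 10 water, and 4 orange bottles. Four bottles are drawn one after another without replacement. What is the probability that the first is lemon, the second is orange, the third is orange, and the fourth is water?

Each draw changes the counts, so multiply the conditional probabilities along the sequence:
P = 7/21 × 4/20 × 3/19 × 10/18 = 840/143640 = 1/171.

1/171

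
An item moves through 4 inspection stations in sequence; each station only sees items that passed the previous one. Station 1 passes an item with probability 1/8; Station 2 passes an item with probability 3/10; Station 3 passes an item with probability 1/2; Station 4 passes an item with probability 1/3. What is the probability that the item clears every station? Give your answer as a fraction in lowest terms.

1/160

Multiplying along the chain,
P = 1/8 × 3/10 × 1/2 × 1/3 = 3/480 = 1/160.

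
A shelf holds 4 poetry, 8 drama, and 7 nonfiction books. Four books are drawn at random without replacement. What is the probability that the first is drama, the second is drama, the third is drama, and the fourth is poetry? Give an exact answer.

Multiply the probability of each draw given the previous ones:
P = 8/19 × 7/18 × 6/17 × 4/16 = 1344/93024 = 14/969.

14/969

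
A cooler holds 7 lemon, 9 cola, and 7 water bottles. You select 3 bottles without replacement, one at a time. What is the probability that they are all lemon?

5/253

P(all lemon) = 7/23 × 6/22 × 5/21 = 210/10626 = 5/253.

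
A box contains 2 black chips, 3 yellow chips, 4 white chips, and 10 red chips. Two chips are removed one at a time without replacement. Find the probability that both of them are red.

P(all red) = 10/19 × 9/18 = 90/342 = 5/19.

5/19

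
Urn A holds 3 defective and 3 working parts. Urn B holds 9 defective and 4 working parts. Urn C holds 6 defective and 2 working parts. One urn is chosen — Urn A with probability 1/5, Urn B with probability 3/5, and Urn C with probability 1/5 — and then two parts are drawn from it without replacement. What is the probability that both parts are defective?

From Urn A: P(both defective) = (3/6)(2/5) = 1/5.
From Urn B: P(both defective) = (9/13)(8/12) = 6/13.
From Urn C: P(both defective) = (6/8)(5/7) = 15/28.
Total probability = (1/5)(1/5) + (3/5)(6/13) + (1/5)(15/28) = 3859/9100.

3859/9100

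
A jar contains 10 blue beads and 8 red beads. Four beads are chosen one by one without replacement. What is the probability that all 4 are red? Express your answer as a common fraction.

7/306

P(all red) = 8/18 × 7/17 × 6/16 × 5/15 = 1680/73440 = 7/306.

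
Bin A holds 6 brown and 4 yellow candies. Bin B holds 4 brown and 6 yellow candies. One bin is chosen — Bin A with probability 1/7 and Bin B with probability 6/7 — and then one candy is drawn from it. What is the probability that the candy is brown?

From Bin A: P(brown) = 6/10.
From Bin B: P(brown) = 4/10.
Total probability = (1/7)(6/10) + (6/7)(4/10) = 3/7.

3/7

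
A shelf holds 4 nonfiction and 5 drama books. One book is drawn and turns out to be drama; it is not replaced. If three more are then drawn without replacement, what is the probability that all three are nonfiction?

After the first draw, 4 of the remaining 8 books are nonfiction.
P = 4/8 × 3/7 × 2/6 = 24/336 = 1/14.

1/14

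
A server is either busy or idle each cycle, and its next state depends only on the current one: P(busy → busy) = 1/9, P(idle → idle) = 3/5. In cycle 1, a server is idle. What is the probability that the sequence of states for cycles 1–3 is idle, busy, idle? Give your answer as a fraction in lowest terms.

16/45

Cycle 1 is given. For each transition, use the conditional probability from the current state:
P(busy | idle) = 2/5; P(idle | busy) = 8/9.
P = 2/5 × 8/9 = 16/45.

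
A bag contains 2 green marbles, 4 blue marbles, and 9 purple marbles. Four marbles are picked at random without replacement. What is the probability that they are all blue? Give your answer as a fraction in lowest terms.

P(every draw is blue) = 4/15 × 3/14 × 2/13 × 1/12 = 24/32760 = 1/1365.

1/1365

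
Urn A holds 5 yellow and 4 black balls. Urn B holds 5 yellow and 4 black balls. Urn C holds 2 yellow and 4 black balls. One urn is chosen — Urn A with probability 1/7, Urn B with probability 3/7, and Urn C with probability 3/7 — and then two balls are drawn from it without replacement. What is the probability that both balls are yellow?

From Urn A: P(both yellow) = (5/9)(4/8) = 5/18.
From Urn B: P(both yellow) = (5/9)(4/8) = 5/18.
From Urn C: P(both yellow) = (2/6)(1/5) = 1/15.
Total probability = (1/7)(5/18) + (3/7)(5/18) + (3/7)(1/15) = 59/315.

59/315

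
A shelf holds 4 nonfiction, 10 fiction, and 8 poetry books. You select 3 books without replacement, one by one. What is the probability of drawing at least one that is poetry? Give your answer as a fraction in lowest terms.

42/55

P(no poetry) = 14/22 × 13/21 × 12/20 = 2184/9240 = 13/55.
P(at least one) = 1 − 13/55 = 42/55.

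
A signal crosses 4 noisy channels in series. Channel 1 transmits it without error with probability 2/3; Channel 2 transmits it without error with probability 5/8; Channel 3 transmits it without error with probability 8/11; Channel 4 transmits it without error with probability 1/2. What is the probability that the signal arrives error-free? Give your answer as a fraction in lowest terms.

Multiplying along the chain,
P = 2/3 × 5/8 × 8/11 × 1/2 = 80/528 = 5/33.

5/33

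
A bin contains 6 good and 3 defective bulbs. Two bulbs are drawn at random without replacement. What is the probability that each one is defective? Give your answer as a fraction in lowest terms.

P(all defective) = 3/9 × 2/8 = 6/72 = 1/12.

1/12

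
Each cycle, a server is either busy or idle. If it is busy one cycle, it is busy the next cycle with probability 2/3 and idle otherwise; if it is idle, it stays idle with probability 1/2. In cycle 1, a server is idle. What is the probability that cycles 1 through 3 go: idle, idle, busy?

Cycle 1 is given. For each transition, use the conditional probability from the current state:
P(idle | idle) = 1/2; P(busy | idle) = 1/2.
P = 1/2 × 1/2 = 1/4.

1/4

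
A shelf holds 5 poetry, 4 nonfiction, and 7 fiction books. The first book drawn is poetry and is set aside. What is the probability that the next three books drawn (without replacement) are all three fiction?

1/13

With the first book removed, 7 fiction remain out of 15.
P = 7/15 × 6/14 × 5/13 = 210/2730 = 1/13.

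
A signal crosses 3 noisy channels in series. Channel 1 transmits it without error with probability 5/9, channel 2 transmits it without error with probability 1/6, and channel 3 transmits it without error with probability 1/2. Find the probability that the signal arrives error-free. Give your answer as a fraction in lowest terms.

Each stage is reached only if all earlier stages succeed, so
P = 5/9 × 1/6 × 1/2 = 5/108.

5/108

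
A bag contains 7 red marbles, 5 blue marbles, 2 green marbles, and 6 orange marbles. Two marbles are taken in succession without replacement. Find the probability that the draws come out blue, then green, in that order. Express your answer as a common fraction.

1/38

Chain rule:
P = 5/20 × 2/19 = 10/380 = 1/38.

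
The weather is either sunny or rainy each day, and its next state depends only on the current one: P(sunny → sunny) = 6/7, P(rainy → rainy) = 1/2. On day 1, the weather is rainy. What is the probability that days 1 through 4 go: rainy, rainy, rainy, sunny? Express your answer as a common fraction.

1/8

Day 1 is given. For each transition, use the conditional probability from the current state:
P(rainy | rainy) = 1/2; P(rainy | rainy) = 1/2; P(sunny | rainy) = 1/2.
P = 1/2 × 1/2 × 1/2 = 1/8.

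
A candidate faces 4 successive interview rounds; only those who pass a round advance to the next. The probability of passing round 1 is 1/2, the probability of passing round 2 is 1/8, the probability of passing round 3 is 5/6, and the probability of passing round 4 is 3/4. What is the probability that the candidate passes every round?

5/128

Each stage is reached only if all earlier stages succeed, so
P = 1/2 × 1/8 × 5/6 × 3/4 = 15/384 = 5/128.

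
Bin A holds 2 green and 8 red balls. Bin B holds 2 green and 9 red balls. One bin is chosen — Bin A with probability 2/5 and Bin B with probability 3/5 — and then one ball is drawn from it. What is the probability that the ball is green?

From Bin A: P(green) = 2/10.
From Bin B: P(green) = 2/11.
Total probability = (2/5)(2/10) + (3/5)(2/11) = 52/275.

52/275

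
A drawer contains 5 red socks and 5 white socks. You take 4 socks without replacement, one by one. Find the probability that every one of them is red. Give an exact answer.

P(every draw is red) = 5/10 × 4/9 × 3/8 × 2/7 = 120/5040 = 1/42.

1/42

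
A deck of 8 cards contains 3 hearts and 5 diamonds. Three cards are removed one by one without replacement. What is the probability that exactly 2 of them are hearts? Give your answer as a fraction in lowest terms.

One ordering (hearts drawn first) has probability 3/8 × 2/7 × 5/6 = 30/336 = 5/56.
There are C(3,2) = 3 such orderings, each equally likely, so P = 3 × 5/56 = 15/56.

15/56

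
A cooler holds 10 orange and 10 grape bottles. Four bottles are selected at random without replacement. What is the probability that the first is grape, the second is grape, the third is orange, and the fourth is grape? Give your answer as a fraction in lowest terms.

20/323

Multiply the probability of each draw given the previous ones:
P = 10/20 × 9/19 × 10/18 × 8/17 = 7200/116280 = 20/323.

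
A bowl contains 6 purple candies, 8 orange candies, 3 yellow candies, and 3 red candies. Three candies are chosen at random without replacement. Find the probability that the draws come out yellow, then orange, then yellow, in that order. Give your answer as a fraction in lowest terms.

2/285

Multiply the probability of each draw given the previous ones:
P = 3/20 × 8/19 × 2/18 = 48/6840 = 2/285.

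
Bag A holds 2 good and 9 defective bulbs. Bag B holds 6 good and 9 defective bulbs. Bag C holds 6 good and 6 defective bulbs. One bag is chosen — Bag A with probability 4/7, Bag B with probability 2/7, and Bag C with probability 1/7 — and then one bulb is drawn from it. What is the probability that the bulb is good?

223/770

From Bag A: P(good) = 2/11.
From Bag B: P(good) = 6/15.
From Bag C: P(good) = 6/12.
Total probability = (4/7)(2/11) + (2/7)(6/15) + (1/7)(6/12) = 223/770.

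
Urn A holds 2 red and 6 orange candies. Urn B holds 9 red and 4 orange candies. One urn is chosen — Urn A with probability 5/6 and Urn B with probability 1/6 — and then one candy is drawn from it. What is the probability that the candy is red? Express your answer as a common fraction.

101/312

From Urn A: P(red) = 2/8.
From Urn B: P(red) = 9/13.
Total probability = (5/6)(2/8) + (1/6)(9/13) = 101/312.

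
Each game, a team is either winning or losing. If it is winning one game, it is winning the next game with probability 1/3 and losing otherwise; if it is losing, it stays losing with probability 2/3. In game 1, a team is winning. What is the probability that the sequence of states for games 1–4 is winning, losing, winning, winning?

2/27

Game 1 is given. For each transition, use the conditional probability from the current state:
P(losing | winning) = 2/3; P(winning | losing) = 1/3; P(winning | winning) = 1/3.
P = 2/3 × 1/3 × 1/3 = 2/27.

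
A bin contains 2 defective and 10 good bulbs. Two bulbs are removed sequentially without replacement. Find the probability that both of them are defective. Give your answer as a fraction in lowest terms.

P = 2/12 × 1/11 = 2/132 = 1/66.

1/66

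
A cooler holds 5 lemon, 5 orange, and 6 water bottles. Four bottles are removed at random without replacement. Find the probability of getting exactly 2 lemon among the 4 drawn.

55/182

One ordering (lemon drawn first) has probability 5/16 × 4/15 × 11/14 × 10/13 = 2200/43680 = 55/1092.
There are C(4,2) = 6 such orderings, each equally likely, so P = 6 × 55/1092 = 55/182.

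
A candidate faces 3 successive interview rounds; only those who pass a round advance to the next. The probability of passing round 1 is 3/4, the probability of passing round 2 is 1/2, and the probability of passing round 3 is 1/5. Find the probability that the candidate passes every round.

3/40

Multiplying along the chain,
P = 3/4 × 1/2 × 1/5 = 3/40.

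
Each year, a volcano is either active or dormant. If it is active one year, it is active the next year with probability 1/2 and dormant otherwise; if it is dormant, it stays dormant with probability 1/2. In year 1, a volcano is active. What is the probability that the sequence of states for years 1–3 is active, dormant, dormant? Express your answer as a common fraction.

Year 1 is given. For each transition, use the conditional probability from the current state:
P(dormant | active) = 1/2; P(dormant | dormant) = 1/2.
P = 1/2 × 1/2 = 1/4.

1/4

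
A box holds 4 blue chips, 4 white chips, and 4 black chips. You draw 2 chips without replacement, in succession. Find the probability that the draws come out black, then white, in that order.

Each draw changes the counts, so multiply the conditional probabilities along the sequence:
P = 4/12 × 4/11 = 16/132 = 4/33.

4/33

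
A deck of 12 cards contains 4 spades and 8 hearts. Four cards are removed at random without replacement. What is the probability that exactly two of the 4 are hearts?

One ordering (hearts drawn first) has probability 8/12 × 7/11 × 4/10 × 3/9 = 672/11880 = 28/495.
There are C(4,2) = 6 such orderings, each equally likely, so P = 6 × 28/495 = 56/165.

56/165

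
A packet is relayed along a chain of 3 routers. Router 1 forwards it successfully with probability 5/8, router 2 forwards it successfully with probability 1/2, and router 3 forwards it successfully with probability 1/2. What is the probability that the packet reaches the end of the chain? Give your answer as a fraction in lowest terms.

5/32

Multiplying along the chain,
P = 5/8 × 1/2 × 1/2 = 5/32.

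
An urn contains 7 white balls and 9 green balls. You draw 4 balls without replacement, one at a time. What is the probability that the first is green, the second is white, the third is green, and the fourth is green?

Each draw changes the counts, so multiply the conditional probabilities along the sequence:
P = 9/16 × 7/15 × 8/14 × 7/13 = 3528/43680 = 21/260.

21/260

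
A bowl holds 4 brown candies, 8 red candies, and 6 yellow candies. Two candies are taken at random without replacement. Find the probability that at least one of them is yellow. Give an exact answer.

29/51

P(no yellow) = 12/18 × 11/17 = 132/306 = 22/51.
P(at least one) = 1 − 22/51 = 29/51.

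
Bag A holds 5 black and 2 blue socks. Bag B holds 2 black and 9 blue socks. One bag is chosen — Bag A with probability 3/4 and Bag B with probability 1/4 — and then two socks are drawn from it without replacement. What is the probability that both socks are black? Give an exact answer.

From Bag A: P(both black) = (5/7)(4/6) = 10/21.
From Bag B: P(both black) = (2/11)(1/10) = 1/55.
Total probability = (3/4)(10/21) + (1/4)(1/55) = 557/1540.

557/1540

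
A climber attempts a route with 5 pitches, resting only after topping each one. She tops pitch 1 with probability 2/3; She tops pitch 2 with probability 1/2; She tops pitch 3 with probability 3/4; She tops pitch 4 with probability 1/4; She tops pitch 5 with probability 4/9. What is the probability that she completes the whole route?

1/36

The events are sequential, so multiply the conditional probabilities:
P = 2/3 × 1/2 × 3/4 × 1/4 × 4/9 = 24/864 = 1/36.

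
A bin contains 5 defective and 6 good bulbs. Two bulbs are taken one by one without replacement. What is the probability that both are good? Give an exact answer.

P(every draw is good) = 6/11 × 5/10 = 30/110 = 3/11.

3/11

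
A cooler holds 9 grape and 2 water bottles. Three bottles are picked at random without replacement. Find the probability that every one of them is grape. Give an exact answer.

28/55

P(every draw is grape) = 9/11 × 8/10 × 7/9 = 504/990 = 28/55.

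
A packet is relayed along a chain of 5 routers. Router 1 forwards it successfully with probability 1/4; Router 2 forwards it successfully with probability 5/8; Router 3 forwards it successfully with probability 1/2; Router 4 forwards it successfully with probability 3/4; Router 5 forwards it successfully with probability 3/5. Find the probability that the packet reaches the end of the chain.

The events are sequential, so multiply the conditional probabilities:
P = 1/4 × 5/8 × 1/2 × 3/4 × 3/5 = 45/1280 = 9/256.

9/256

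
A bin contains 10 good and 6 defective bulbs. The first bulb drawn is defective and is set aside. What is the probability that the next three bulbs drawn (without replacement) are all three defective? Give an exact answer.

2/91

After the first draw, 5 of the remaining 15 bulbs are defective.
P = 5/15 × 4/14 × 3/13 = 60/2730 = 2/91.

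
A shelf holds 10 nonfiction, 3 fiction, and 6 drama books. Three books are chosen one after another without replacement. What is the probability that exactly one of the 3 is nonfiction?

One ordering (nonfiction drawn first) has probability 10/19 × 9/18 × 8/17 = 720/5814 = 40/323.
There are C(3,1) = 3 such orderings, each equally likely, so P = 3 × 40/323 = 120/323.

120/323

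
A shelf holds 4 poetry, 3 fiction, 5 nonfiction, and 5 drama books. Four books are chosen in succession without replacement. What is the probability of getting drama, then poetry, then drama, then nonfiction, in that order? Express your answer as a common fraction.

Multiply the probability of each draw given the previous ones:
P = 5/17 × 4/16 × 4/15 × 5/14 = 400/57120 = 5/714.

5/714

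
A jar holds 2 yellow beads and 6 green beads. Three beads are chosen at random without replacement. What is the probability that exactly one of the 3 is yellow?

15/28

One ordering (yellow drawn first) has probability 2/8 × 6/7 × 5/6 = 60/336 = 5/28.
There are C(3,1) = 3 such orderings, each equally likely, so P = 3 × 5/28 = 15/28.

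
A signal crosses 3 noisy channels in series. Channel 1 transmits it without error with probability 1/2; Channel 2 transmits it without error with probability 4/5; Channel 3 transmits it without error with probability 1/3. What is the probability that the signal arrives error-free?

2/15

Each stage is reached only if all earlier stages succeed, so
P = 1/2 × 4/5 × 1/3 = 4/30 = 2/15.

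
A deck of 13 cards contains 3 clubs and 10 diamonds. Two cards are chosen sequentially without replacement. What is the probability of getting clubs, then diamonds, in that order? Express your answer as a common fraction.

5/26

Multiply the probability of each draw given the previous ones:
P = 3/13 × 10/12 = 30/156 = 5/26.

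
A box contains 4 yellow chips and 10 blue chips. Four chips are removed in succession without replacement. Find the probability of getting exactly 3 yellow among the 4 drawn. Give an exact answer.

One ordering (yellow drawn first) has probability 4/14 × 3/13 × 2/12 × 10/11 = 240/24024 = 10/1001.
There are C(4,3) = 4 such orderings, each equally likely, so P = 4 × 10/1001 = 40/1001.

40/1001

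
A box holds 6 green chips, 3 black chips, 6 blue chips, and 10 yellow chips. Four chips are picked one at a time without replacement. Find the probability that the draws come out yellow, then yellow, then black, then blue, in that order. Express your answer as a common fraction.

Each draw changes the counts, so multiply the conditional probabilities along the sequence:
P = 10/25 × 9/24 × 3/23 × 6/22 = 1620/303600 = 27/5060.

27/5060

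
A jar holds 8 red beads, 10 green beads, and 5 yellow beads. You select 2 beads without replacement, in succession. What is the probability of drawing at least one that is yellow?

100/253

P(no yellow) = 18/23 × 17/22 = 306/506 = 153/253.
P(at least one) = 1 − 153/253 = 100/253.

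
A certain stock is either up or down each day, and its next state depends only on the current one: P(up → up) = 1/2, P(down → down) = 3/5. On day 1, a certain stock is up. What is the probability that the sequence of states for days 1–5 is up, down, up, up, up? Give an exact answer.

1/20

Day 1 is given. For each transition, use the conditional probability from the current state:
P(down | up) = 1/2; P(up | down) = 2/5; P(up | up) = 1/2; P(up | up) = 1/2.
P = 1/2 × 2/5 × 1/2 × 1/2 = 2/40 = 1/20.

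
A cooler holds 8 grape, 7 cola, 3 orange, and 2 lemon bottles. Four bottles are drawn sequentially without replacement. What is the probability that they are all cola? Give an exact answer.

P(every draw is cola) = 7/20 × 6/19 × 5/18 × 4/17 = 840/116280 = 7/969.

7/969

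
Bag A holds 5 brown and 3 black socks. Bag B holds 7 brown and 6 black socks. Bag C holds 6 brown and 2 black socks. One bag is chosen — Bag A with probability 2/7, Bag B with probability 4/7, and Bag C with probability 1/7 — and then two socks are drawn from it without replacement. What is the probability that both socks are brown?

From Bag A: P(both brown) = (5/8)(4/7) = 5/14.
From Bag B: P(both brown) = (7/13)(6/12) = 7/26.
From Bag C: P(both brown) = (6/8)(5/7) = 15/28.
Total probability = (2/7)(5/14) + (4/7)(7/26) + (1/7)(15/28) = 121/364.

121/364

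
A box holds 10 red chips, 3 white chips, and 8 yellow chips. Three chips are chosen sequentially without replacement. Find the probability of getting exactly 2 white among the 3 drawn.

27/665

One ordering (white drawn first) has probability 3/21 × 2/20 × 18/19 = 108/7980 = 9/665.
There are C(3,2) = 3 such orderings, each equally likely, so P = 3 × 9/665 = 27/665.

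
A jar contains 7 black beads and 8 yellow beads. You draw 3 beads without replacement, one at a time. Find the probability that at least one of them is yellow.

12/13

P(no yellow) = 7/15 × 6/14 × 5/13 = 210/2730 = 1/13.
P(at least one) = 1 − 1/13 = 12/13.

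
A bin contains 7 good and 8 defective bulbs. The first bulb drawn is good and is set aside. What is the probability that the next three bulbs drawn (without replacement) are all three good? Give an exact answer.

5/91

After the first draw, 6 of the remaining 14 bulbs are good.
P = 6/14 × 5/13 × 4/12 = 120/2184 = 5/91.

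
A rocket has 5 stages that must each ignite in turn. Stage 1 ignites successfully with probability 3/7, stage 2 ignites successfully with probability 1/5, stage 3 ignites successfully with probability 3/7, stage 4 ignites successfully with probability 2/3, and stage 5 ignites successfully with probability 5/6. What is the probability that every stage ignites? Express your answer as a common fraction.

1/49

Each stage is reached only if all earlier stages succeed, so
P = 3/7 × 1/5 × 3/7 × 2/3 × 5/6 = 90/4410 = 1/49.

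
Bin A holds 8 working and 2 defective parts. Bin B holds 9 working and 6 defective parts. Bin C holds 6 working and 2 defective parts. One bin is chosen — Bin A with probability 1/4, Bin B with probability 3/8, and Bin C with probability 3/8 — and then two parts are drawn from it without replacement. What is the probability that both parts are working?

From Bin A: P(both working) = (8/10)(7/9) = 28/45.
From Bin B: P(both working) = (9/15)(8/14) = 12/35.
From Bin C: P(both working) = (6/8)(5/7) = 15/28.
Total probability = (1/4)(28/45) + (3/8)(12/35) + (3/8)(15/28) = 4889/10080.

4889/10080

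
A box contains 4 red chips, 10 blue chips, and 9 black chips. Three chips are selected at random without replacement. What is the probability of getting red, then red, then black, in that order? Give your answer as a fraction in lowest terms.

Chain rule:
P = 4/23 × 3/22 × 9/21 = 108/10626 = 18/1771.

18/1771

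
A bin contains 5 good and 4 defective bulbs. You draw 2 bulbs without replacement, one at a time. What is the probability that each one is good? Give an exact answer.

P = 5/9 × 4/8 = 20/72 = 5/18.

5/18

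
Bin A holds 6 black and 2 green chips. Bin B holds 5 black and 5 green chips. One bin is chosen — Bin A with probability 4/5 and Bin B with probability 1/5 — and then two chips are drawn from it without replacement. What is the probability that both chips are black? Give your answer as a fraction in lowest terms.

From Bin A: P(both black) = (6/8)(5/7) = 15/28.
From Bin B: P(both black) = (5/10)(4/9) = 2/9.
Total probability = (4/5)(15/28) + (1/5)(2/9) = 149/315.

149/315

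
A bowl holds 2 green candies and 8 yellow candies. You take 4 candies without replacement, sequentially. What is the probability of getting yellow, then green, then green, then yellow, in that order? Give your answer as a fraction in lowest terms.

1/45

Multiply the probability of each draw given the previous ones:
P = 8/10 × 2/9 × 1/8 × 7/7 = 112/5040 = 1/45.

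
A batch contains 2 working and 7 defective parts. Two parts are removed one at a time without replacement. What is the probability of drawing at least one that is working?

P(no working) = 7/9 × 6/8 = 42/72 = 7/12.
P(at least one) = 1 − 7/12 = 5/12.

5/12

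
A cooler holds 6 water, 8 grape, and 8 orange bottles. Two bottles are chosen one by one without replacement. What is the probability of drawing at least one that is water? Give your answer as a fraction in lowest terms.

P(no water) = 16/22 × 15/21 = 240/462 = 40/77.
P(at least one) = 1 − 40/77 = 37/77.

37/77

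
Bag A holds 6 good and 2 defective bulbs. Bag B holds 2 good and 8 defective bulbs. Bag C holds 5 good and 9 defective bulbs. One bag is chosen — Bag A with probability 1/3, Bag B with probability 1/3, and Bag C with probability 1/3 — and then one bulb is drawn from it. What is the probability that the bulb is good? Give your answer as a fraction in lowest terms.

From Bag A: P(good) = 6/8.
From Bag B: P(good) = 2/10.
From Bag C: P(good) = 5/14.
Total probability = (1/3)(6/8) + (1/3)(2/10) + (1/3)(5/14) = 61/140.

61/140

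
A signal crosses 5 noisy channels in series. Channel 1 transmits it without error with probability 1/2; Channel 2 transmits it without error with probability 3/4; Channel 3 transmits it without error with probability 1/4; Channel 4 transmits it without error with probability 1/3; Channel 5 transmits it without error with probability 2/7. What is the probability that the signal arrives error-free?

The events are sequential, so multiply the conditional probabilities:
P = 1/2 × 3/4 × 1/4 × 1/3 × 2/7 = 6/672 = 1/112.

1/112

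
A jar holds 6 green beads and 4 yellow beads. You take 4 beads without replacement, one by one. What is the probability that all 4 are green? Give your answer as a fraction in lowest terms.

1/14

P(every draw is green) = 6/10 × 5/9 × 4/8 × 3/7 = 360/5040 = 1/14.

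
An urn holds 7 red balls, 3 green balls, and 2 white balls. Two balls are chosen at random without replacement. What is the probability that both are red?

7/22

P = 7/12 × 6/11 = 42/132 = 7/22.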